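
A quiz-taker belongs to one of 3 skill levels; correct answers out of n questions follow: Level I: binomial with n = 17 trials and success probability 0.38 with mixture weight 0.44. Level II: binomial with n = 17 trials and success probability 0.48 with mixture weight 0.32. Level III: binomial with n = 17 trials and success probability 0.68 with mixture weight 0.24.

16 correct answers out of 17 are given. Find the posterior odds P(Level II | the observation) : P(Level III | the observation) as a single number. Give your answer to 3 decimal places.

Since P(k|x) ∝ w_k f_k(x), the posterior odds are w_i f_i(x) / (w_j f_j(x)).
Component likelihoods at x = 16 correct answers out of 17:
  p_I = 1.99241e-06
  p_II = 7.0196e-05
  p_III = 0.0113695
Odds = (0.32/0.24) × (7.0196e-05/0.0113695) = 1.33333 × 0.00617406 ≈ 0.008

0.008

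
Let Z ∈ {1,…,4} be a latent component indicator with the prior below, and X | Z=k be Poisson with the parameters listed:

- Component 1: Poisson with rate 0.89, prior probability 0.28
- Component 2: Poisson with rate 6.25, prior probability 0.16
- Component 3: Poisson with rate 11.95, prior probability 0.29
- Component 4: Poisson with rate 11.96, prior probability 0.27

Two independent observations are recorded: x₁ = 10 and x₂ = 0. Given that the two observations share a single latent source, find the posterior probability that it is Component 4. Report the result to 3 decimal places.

By Bayes' theorem, P(k | x) = w_k f_k(x) / Σ_j w_j f_j(x).
Since both observations come from the same component, the likelihood for component k is f_k(x₁)·f_k(x₂).
  p_1 = [3.5287e-08] × [0.410656] = 1.44908e-08
  p_2 = [0.0483834] × [0.00193045] = 9.3402e-05
  p_3 = [0.105705] × [6.45923e-06] = 6.82775e-07
  p_4 = [0.105533] × [6.39496e-06] = 6.74877e-07
Multiply by the mixture weights:
  w_1·p_1 = 0.28 × 1.44908e-08 = 4.05743e-09
  w_2·p_2 = 0.16 × 9.3402e-05 = 1.49443e-05
  w_3·p_3 = 0.29 × 6.82775e-07 = 1.98005e-07
  w_4·p_4 = 0.27 × 6.74877e-07 = 1.82217e-07
Normaliser: 4.05743e-09 + 1.49443e-05 + 1.98005e-07 + 1.82217e-07 = 1.53286e-05
So the posterior for Component 4 is 1.82217e-07 / 1.53286e-05 ≈ 0.012.

0.012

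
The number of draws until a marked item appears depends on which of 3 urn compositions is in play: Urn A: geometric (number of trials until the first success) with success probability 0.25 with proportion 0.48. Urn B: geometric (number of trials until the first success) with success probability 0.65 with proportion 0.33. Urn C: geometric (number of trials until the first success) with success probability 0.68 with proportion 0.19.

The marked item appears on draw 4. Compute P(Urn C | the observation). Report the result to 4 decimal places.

The responsibility of component k is π_k f_k(x) divided by Σ_j π_j f_j(x).
Evaluate each component's likelihood at the observed value:
  f_A = 0.25·(1−0.25)^3 = 0.25·0.421875 = 0.105469
  f_B = 0.65·(1−0.65)^3 = 0.65·0.042875 = 0.0278687
  f_C = 0.68·(1−0.68)^3 = 0.68·0.032768 = 0.0222822
Multiply by the mixture weights:
  π_A·f_A = 0.48 × 0.105469 = 0.050625
  π_B·f_B = 0.33 × 0.0278687 = 0.00919669
  π_C·f_C = 0.19 × 0.0222822 = 0.00423363
Sum: 0.050625 + 0.00919669 + 0.00423363 = 0.0640553
So the posterior for Urn C is 0.00423363 / 0.0640553 ≈ 0.0661.

0.0661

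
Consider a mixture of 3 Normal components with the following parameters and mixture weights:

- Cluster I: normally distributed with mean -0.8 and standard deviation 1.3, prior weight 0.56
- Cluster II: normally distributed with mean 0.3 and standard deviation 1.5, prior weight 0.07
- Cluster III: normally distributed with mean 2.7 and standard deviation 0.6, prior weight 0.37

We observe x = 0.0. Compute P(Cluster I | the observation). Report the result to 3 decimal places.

The responsibility of component k is π_k f_k(x) divided by Σ_j π_j f_j(x).
Evaluate each component's likelihood at the observed value:
  f_I = (1/(1.3·√(2π)))·exp(−(0.0−-0.8)²/(2·1.3²)) = 0.306879·exp(-0.18935) = 0.253941
  f_II = (1/(1.5·√(2π)))·exp(−(0.0−0.3)²/(2·1.5²)) = 0.265962·exp(-0.02000) = 0.260695
  f_III = (1/(0.6·√(2π)))·exp(−(0.0−2.7)²/(2·0.6²)) = 0.664904·exp(-10.12500) = 2.66396e-05
Unnormalised posteriors:
  π_I·f_I = 0.56 × 0.253941 = 0.142207
  π_II·f_II = 0.07 × 0.260695 = 0.0182487
  π_III·f_III = 0.37 × 2.66396e-05 = 9.85664e-06
Evidence: 0.142207 + 0.0182487 + 9.85664e-06 = 0.160466
So the posterior for Cluster I is 0.142207 / 0.160466 ≈ 0.886.

0.886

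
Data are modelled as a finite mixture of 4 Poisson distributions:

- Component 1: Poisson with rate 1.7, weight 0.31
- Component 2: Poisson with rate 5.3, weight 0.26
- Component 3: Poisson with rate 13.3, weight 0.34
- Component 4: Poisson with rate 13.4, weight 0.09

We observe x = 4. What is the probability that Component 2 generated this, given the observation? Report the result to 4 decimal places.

0.6740

Apply Bayes' rule: the posterior for each component is proportional to its prior times its likelihood at x.
Component likelihoods at x = 4:
  f_1 = 0.0635746
  f_2 = 0.164109
  f_3 = 0.00218313
  f_4 = 0.00203546
Multiply by the mixture weights:
  w_1·f_1 = 0.31 × 0.0635746 = 0.0197081
  w_2·f_2 = 0.26 × 0.164109 = 0.0426682
  w_3·f_3 = 0.34 × 0.00218313 = 0.000742263
  w_4·f_4 = 0.09 × 0.00203546 = 0.000183191
Marginal: 0.0197081 + 0.0426682 + 0.000742263 + 0.000183191 = 0.0633018
Responsibility of Component 2: 0.0426682 / 0.0633018 ≈ 0.6740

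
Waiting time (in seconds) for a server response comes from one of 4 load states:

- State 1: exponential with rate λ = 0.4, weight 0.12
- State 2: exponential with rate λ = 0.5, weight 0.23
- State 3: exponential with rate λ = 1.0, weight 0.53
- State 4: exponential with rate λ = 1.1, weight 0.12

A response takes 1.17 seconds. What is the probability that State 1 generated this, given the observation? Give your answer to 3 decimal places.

0.102

The responsibility of component k is P(Z=k) f_k(x) divided by Σ_j P(Z=j) f_j(x).
Exponential densities:
  p_1 = 0.4·e^(−0.4·1.17) = 0.4·e^(−0.4680) = 0.250501
  p_2 = 0.5·e^(−0.5·1.17) = 0.5·e^(−0.5850) = 0.278553
  p_3 = 1.0·e^(−1.0·1.17) = 1.0·e^(−1.1700) = 0.310367
  p_4 = 1.1·e^(−1.1·1.17) = 1.1·e^(−1.2870) = 0.303708
Prior × likelihood for each component:
  P(Z=1)·p_1 = 0.12 × 0.250501 = 0.0300602
  P(Z=2)·p_2 = 0.23 × 0.278553 = 0.0640672
  P(Z=3)·p_3 = 0.53 × 0.310367 = 0.164494
  P(Z=4)·p_4 = 0.12 × 0.303708 = 0.0364449
Sum: 0.0300602 + 0.0640672 + 0.164494 + 0.0364449 = 0.295067
P(State 1 | the observation) = 0.0300602 / 0.295067 ≈ 0.102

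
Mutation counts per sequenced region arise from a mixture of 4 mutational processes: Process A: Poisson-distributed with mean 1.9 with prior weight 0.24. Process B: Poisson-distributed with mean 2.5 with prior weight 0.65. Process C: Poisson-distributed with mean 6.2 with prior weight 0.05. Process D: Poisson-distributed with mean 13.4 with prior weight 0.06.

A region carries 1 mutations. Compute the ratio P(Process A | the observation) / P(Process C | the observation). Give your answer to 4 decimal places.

108.4100

Since P(k|x) ∝ π_k f_k(x), the posterior odds are π_i f_i(x) / (π_j f_j(x)).
Evaluate each component's likelihood at the observed value:
  p_A = e^(−1.9)·1.9^1/1! = 0.28418
  p_B = e^(−2.5)·2.5^1/1! = 0.205212
  p_C = e^(−6.2)·6.2^1/1! = 0.0125825
  p_D = e^(−13.4)·13.4^1/1! = 2.03029e-05
Odds = (0.24/0.05) × (0.28418/0.0125825) = 4.8 × 22.5854 ≈ 108.4100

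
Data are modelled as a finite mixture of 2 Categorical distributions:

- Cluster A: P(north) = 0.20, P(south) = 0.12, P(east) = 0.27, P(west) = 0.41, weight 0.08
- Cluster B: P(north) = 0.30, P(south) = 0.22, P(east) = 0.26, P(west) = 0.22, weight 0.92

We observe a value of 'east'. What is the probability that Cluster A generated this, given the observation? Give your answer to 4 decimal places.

The responsibility of component k is w_k f_k(x) divided by Σ_j w_j f_j(x).
Categorical probabilities:
  f_A = P(east | comp) = 0.27
  f_B = P(east | comp) = 0.26
Multiply by the mixture weights:
  w_A·f_A = 0.08 × 0.27 = 0.0216
  w_B·f_B = 0.92 × 0.26 = 0.2392
Sum: 0.0216 + 0.2392 = 0.2608
P(Cluster A | x) ≈ 0.0828

0.0828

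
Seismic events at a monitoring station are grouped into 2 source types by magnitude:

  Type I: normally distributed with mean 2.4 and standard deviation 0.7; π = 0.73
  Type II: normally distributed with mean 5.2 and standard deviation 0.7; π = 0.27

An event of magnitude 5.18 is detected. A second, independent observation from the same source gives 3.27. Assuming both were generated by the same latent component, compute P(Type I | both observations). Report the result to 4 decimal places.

0.0206

Posterior ∝ prior × likelihood, so P(k | x) ∝ π_k f_k(x); normalise over all components.
Since both observations come from the same component, the likelihood for component k is f_k(x₁)·f_k(x₂).
  f_I = [0.000214246] × [0.263261] = 5.64025e-05
  f_II = [0.569685] × [0.0127378] = 0.00725653
Prior × likelihood for each component:
  π_I·f_I = 0.73 × 5.64025e-05 = 4.11738e-05
  π_II·f_II = 0.27 × 0.00725653 = 0.00195926
Normaliser: 4.11738e-05 + 0.00195926 = 0.00200044
P(Type I | x₁,x₂) = 4.11738e-05 / 0.00200044 ≈ 0.0206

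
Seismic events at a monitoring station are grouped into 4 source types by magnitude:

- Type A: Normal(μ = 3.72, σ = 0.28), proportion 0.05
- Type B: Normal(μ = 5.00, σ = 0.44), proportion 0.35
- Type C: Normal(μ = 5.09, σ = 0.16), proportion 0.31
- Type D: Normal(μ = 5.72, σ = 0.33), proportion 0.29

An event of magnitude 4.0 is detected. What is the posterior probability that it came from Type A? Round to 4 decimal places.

P(component k | x) = π_k·f_k(x) / marginal(x), where marginal(x) = Σ_j π_j·f_j(x).
Normal densities:
  f_A = 0.864181
  f_B = 0.0685218
  f_C = 2.08426e-10
  f_D = 1.52521e-06
Multiply by the mixture weights:
  π_A·f_A = 0.05 × 0.864181 = 0.0432091
  π_B·f_B = 0.35 × 0.0685218 = 0.0239826
  π_C·f_C = 0.31 × 2.08426e-10 = 6.46122e-11
  π_D·f_D = 0.29 × 1.52521e-06 = 4.4231e-07
Marginal: 0.0432091 + 0.0239826 + 6.46122e-11 + 4.4231e-07 = 0.0671921
So the posterior for Type A is 0.0432091 / 0.0671921 ≈ 0.6431.

0.6431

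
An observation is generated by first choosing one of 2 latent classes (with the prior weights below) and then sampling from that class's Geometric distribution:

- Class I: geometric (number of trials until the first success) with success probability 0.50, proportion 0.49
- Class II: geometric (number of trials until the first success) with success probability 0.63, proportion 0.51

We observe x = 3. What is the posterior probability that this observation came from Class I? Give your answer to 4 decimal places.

Posterior ∝ prior × likelihood, so P(k | x) ∝ π_k f_k(x); normalise over all components.
Component likelihoods at x = 3:
  p_I = 0.125
  p_II = 0.086247
Multiply by the mixture weights:
  π_I·p_I = 0.49 × 0.125 = 0.06125
  π_II·p_II = 0.51 × 0.086247 = 0.043986
Normaliser: 0.06125 + 0.043986 = 0.105236
P(Class I | 3) ≈ 0.5820

0.5820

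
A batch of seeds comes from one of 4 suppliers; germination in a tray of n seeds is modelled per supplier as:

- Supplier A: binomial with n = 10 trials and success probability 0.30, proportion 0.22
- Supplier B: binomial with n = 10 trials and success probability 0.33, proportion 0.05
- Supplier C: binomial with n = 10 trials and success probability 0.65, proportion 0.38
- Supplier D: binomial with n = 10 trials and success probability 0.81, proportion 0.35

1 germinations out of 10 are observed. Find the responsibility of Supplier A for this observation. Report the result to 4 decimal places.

P(component k | x) = π_k·f_k(x) / marginal(x), where marginal(x) = Σ_j π_j·f_j(x).
Evaluate each component's likelihood at the observed value:
  L_A = C(10,1)·0.30^1·0.70^9 = 10·0.3·0.0403536 = 0.121061
  L_B = C(10,1)·0.33^1·0.67^9 = 10·0.33·0.0272065 = 0.0897816
  L_C = C(10,1)·0.65^1·0.35^9 = 10·0.65·7.88156e-05 = 0.000512302
  L_D = C(10,1)·0.81^1·0.19^9 = 10·0.81·3.22688e-07 = 2.61377e-06
Prior × likelihood for each component:
  π_A·L_A = 0.22 × 0.121061 = 0.0266334
  π_B·L_B = 0.05 × 0.0897816 = 0.00448908
  π_C·L_C = 0.38 × 0.000512302 = 0.000194675
  π_D·L_D = 0.35 × 2.61377e-06 = 9.1482e-07
Marginal: 0.0266334 + 0.00448908 + 0.000194675 + 9.1482e-07 = 0.031318
So the posterior for Supplier A is 0.0266334 / 0.031318 ≈ 0.8504.

0.8504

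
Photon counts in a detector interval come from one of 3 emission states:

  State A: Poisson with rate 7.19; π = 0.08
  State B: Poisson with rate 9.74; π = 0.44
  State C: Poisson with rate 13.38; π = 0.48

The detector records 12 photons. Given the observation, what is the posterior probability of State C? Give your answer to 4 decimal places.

The responsibility of component k is π_k f_k(x) divided by Σ_j π_j f_j(x).
Evaluate each component's likelihood at the observed value:
  p_A = e^(−7.19)·7.19^12/12! = 0.0300492
  p_B = e^(−9.74)·9.74^12/12! = 0.0896071
  p_C = e^(−13.38)·13.38^12/12! = 0.106237
Multiply by the mixture weights:
  π_A·p_A = 0.08 × 0.0300492 = 0.00240393
  π_B·p_B = 0.44 × 0.0896071 = 0.0394271
  π_C·p_C = 0.48 × 0.106237 = 0.0509938
Normaliser: 0.00240393 + 0.0394271 + 0.0509938 = 0.0928249
Responsibility of State C: 0.0509938 / 0.0928249 ≈ 0.5494

0.5494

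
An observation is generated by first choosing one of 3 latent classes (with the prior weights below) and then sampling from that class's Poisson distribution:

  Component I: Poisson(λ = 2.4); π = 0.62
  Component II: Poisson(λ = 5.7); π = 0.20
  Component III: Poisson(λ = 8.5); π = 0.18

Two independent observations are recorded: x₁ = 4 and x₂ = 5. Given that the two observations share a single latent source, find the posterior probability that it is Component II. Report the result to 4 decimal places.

0.4833

Apply Bayes' rule: the posterior for each component is proportional to its prior times its likelihood at x.
Since both observations come from the same component, the likelihood for component k is f_k(x₁)·f_k(x₂).
  f_I = [0.125408] × [0.0601961] = 0.0075491
  f_II = [0.147167] × [0.16777] = 0.0246902
  f_III = [0.0442549] × [0.0752333] = 0.00332944
Prior × likelihood for each component:
  π_I·f_I = 0.62 × 0.0075491 = 0.00468044
  π_II·f_II = 0.20 × 0.0246902 = 0.00493803
  π_III·f_III = 0.18 × 0.00332944 = 0.0005993
Denominator: 0.00468044 + 0.00493803 + 0.0005993 = 0.0102178
So the posterior for Component II is 0.00493803 / 0.0102178 ≈ 0.4833.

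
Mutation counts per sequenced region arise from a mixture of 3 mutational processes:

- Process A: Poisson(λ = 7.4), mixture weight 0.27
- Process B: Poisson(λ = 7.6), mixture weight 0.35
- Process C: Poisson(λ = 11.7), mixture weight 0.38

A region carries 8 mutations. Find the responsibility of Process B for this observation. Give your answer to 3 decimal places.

0.429

The responsibility of component k is P(Z=k) f_k(x) divided by Σ_j P(Z=j) f_j(x).
Component likelihoods at x = 8 mutations:
  f_A = 0.136318
  f_B = 0.13815
  f_C = 0.0722306
Weight by the priors:
  P(Z=A)·f_A = 0.27 × 0.136318 = 0.0368059
  P(Z=B)·f_B = 0.35 × 0.13815 = 0.0483524
  P(Z=C)·f_C = 0.38 × 0.0722306 = 0.0274476
Normaliser: 0.0368059 + 0.0483524 + 0.0274476 = 0.112606
P(Process B | 8 mutations) ≈ 0.429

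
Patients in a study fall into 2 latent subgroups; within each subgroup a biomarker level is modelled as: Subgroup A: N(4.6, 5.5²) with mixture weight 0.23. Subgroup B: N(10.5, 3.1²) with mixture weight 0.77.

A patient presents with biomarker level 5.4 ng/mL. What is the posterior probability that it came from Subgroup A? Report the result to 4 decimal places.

Posterior ∝ prior × likelihood, so P(k | x) ∝ P(Z=k) f_k(x); normalise over all components.
Normal densities:
  L_A = 0.0717717
  L_B = 0.0332527
Weight by the priors:
  P(Z=A)·L_A = 0.23 × 0.0717717 = 0.0165075
  P(Z=B)·L_B = 0.77 × 0.0332527 = 0.0256046
Marginal: 0.0165075 + 0.0256046 = 0.0421121
P(Subgroup A | the observation) ≈ 0.3920

0.3920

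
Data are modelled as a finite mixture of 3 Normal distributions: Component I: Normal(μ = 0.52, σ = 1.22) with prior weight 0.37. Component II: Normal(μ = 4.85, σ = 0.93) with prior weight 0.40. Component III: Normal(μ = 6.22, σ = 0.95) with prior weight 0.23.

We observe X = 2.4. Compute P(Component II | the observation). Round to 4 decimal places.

By Bayes' theorem, P(k | x) = π_k f_k(x) / Σ_j π_j f_j(x).
Component likelihoods at x = 2.4:
  f_I = 0.0997484
  f_II = 0.0133476
  f_III = 0.000129468
Prior × likelihood for each component:
  π_I·f_I = 0.37 × 0.0997484 = 0.0369069
  π_II·f_II = 0.40 × 0.0133476 = 0.00533902
  π_III·f_III = 0.23 × 0.000129468 = 2.97776e-05
Marginal: 0.0369069 + 0.00533902 + 2.97776e-05 = 0.0422757
P(Component II | data) = 0.00533902 / 0.0422757 ≈ 0.1263

0.1263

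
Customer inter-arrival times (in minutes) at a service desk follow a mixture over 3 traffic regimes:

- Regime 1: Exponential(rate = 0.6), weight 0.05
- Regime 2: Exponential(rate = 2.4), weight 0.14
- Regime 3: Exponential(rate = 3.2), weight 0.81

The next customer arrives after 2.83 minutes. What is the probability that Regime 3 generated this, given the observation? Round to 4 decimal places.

By Bayes' theorem, P(k | x) = π_k f_k(x) / Σ_j π_j f_j(x).
Component likelihoods at x = 2.83 minutes:
  L_1 = 0.6·e^(−0.6·2.83) = 0.6·e^(−1.6980) = 0.10983
  L_2 = 2.4·e^(−2.4·2.83) = 2.4·e^(−6.7920) = 0.00269453
  L_3 = 3.2·e^(−3.2·2.83) = 3.2·e^(−9.0560) = 0.000373404
Unnormalised posteriors:
  π_1·L_1 = 0.05 × 0.10983 = 0.00549148
  π_2·L_2 = 0.14 × 0.00269453 = 0.000377234
  π_3·L_3 = 0.81 × 0.000373404 = 0.000302457
Evidence: 0.00549148 + 0.000377234 + 0.000302457 = 0.00617117
Responsibility of Regime 3: 0.000302457 / 0.00617117 ≈ 0.0490

0.0490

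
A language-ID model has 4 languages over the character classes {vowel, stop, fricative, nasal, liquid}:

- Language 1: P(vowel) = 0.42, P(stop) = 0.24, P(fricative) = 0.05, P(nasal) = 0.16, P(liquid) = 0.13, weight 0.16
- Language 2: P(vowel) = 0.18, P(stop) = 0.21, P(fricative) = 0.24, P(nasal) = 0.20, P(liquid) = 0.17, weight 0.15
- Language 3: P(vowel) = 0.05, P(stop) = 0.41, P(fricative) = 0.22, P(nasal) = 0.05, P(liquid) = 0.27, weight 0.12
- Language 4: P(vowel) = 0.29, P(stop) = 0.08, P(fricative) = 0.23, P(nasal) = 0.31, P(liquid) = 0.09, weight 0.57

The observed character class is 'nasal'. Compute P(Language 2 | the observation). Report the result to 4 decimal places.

Apply Bayes' rule: the posterior for each component is proportional to its prior times its likelihood at x.
Categorical probabilities:
  L_1 = 0.16
  L_2 = 0.2
  L_3 = 0.05
  L_4 = 0.31
Unnormalised posteriors:
  π_1·L_1 = 0.16 × 0.16 = 0.0256
  π_2·L_2 = 0.15 × 0.2 = 0.03
  π_3·L_3 = 0.12 × 0.05 = 0.006
  π_4·L_4 = 0.57 × 0.31 = 0.1767
Evidence: 0.0256 + 0.03 + 0.006 + 0.1767 = 0.2383
P(Language 2 | the observation) ≈ 0.1259

0.1259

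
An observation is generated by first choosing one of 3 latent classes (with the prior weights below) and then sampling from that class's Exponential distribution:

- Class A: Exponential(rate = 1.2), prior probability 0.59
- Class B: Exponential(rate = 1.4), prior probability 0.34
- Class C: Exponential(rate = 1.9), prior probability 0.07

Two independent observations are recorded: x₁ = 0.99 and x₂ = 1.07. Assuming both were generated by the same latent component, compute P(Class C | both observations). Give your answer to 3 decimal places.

P(component k | x) = π_k·f_k(x) / marginal(x), where marginal(x) = Σ_j π_j·f_j(x).
Since both observations come from the same component, the likelihood for component k is f_k(x₁)·f_k(x₂).
  L_A = [1.2·e^(−1.2·0.99) = 1.2·e^(−1.1880) = 0.365796] × [0.332313] = 0.121559
  L_B = [1.4·e^(−1.4·0.99) = 1.4·e^(−1.3860) = 0.350103] × [0.313008] = 0.109585
  L_C = [1.9·e^(−1.9·0.99) = 1.9·e^(−1.8810) = 0.289631] × [0.24879] = 0.0720574
Prior × likelihood for each component:
  π_A·L_A = 0.59 × 0.121559 = 0.0717197
  π_B·L_B = 0.34 × 0.109585 = 0.0372589
  π_C·L_C = 0.07 × 0.0720574 = 0.00504402
Marginal: 0.0717197 + 0.0372589 + 0.00504402 = 0.114023
P(Class C | data) = 0.00504402 / 0.114023 ≈ 0.044

0.044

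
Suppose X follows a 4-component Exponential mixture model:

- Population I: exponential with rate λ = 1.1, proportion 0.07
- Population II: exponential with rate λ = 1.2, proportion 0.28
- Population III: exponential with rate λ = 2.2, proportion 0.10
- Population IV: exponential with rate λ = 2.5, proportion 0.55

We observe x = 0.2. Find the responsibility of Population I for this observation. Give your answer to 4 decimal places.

P(component k | x) = π_k·f_k(x) / marginal(x), where marginal(x) = Σ_j π_j·f_j(x).
Exponential densities:
  L_I = 0.882771
  L_II = 0.943953
  L_III = 1.41688
  L_IV = 1.51633
Weight by the priors:
  π_I·L_I = 0.07 × 0.882771 = 0.0617939
  π_II·L_II = 0.28 × 0.943953 = 0.264307
  π_III·L_III = 0.10 × 1.41688 = 0.141688
  π_IV·L_IV = 0.55 × 1.51633 = 0.83398
Evidence: 0.0617939 + 0.264307 + 0.141688 + 0.83398 = 1.30177
So the posterior for Population I is 0.0617939 / 1.30177 ≈ 0.0475.

0.0475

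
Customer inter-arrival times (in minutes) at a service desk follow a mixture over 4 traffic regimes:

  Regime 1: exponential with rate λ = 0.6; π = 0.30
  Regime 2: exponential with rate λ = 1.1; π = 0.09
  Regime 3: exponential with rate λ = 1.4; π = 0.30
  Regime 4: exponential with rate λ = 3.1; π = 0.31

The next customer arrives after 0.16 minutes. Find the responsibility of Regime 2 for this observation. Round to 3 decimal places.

0.071

Posterior ∝ prior × likelihood, so P(k | x) ∝ π_k f_k(x); normalise over all components.
Exponential densities:
  L_1 = 0.6·e^(−0.6·0.16) = 0.6·e^(−0.0960) = 0.545078
  L_2 = 1.1·e^(−1.1·0.16) = 1.1·e^(−0.1760) = 0.92248
  L_3 = 1.4·e^(−1.4·0.16) = 1.4·e^(−0.2240) = 1.11904
  L_4 = 3.1·e^(−3.1·0.16) = 3.1·e^(−0.4960) = 1.88778
Multiply by the mixture weights:
  π_1·L_1 = 0.30 × 0.545078 = 0.163524
  π_2·L_2 = 0.09 × 0.92248 = 0.0830232
  π_3·L_3 = 0.30 × 1.11904 = 0.335712
  π_4·L_4 = 0.31 × 1.88778 = 0.585212
Marginal: 0.163524 + 0.0830232 + 0.335712 + 0.585212 = 1.16747
P(Regime 2 | the observation) ≈ 0.071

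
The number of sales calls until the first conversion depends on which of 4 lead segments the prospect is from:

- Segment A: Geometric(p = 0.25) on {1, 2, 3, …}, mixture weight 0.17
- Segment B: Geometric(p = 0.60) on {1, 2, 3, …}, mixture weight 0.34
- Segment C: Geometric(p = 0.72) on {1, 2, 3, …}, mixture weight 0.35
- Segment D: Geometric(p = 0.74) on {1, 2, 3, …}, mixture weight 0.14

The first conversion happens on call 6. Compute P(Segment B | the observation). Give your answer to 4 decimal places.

P(component k | x) = π_k·f_k(x) / marginal(x), where marginal(x) = Σ_j π_j·f_j(x).
Evaluate each component's likelihood at the observed value:
  p_A = 0.0593262
  p_B = 0.006144
  p_C = 0.00123915
  p_D = 0.000879222
Multiply by the mixture weights:
  π_A·p_A = 0.17 × 0.0593262 = 0.0100854
  π_B·p_B = 0.34 × 0.006144 = 0.00208896
  π_C·p_C = 0.35 × 0.00123915 = 0.000433701
  π_D·p_D = 0.14 × 0.000879222 = 0.000123091
Evidence: 0.0100854 + 0.00208896 + 0.000433701 + 0.000123091 = 0.0127312
So the posterior for Segment B is 0.00208896 / 0.0127312 ≈ 0.1641.

0.1641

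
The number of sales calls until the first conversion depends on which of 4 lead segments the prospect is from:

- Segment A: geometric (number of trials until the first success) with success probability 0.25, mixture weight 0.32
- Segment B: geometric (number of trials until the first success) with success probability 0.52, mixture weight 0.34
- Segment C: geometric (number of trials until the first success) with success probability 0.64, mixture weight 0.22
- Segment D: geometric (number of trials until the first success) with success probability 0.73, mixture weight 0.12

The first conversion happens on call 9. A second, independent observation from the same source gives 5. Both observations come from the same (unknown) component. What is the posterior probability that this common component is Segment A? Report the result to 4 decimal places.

0.9781

The responsibility of component k is π_k f_k(x) divided by Σ_j π_j f_j(x).
Since both observations come from the same component, the likelihood for component k is f_k(x₁)·f_k(x₂).
  f_A = [0.25·(1−0.25)^8 = 0.25·0.100113 = 0.0250282] × [0.0791016] = 0.00197977
  f_B = [0.52·(1−0.52)^8 = 0.52·0.00281793 = 0.00146532] × [0.0276038] = 4.04484e-05
  f_C = [0.64·(1−0.64)^8 = 0.64·0.000282111 = 0.000180551] × [0.0107495] = 1.94084e-06
  f_D = [0.73·(1−0.73)^8 = 0.73·2.8243e-05 = 2.06174e-05] × [0.00387952] = 7.99854e-08
Unnormalised posteriors:
  π_A·f_A = 0.32 × 0.00197977 = 0.000633527
  π_B·f_B = 0.34 × 4.04484e-05 = 1.37525e-05
  π_C·f_C = 0.22 × 1.94084e-06 = 4.26985e-07
  π_D·f_D = 0.12 × 7.99854e-08 = 9.59825e-09
Evidence: 0.000633527 + 1.37525e-05 + 4.26985e-07 + 9.59825e-09 = 0.000647716
P(Segment A | data) ≈ 0.9781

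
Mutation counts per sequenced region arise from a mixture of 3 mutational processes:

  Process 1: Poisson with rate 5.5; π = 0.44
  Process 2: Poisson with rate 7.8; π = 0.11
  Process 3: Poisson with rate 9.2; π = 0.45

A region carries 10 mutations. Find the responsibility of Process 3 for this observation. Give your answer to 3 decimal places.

By Bayes' theorem, P(k | x) = w_k f_k(x) / Σ_j w_j f_j(x).
Poisson probabilities:
  f_1 = e^(−5.5)·5.5^10/10! = 0.0285262
  f_2 = e^(−7.8)·7.8^10/10! = 0.0941209
  f_3 = e^(−9.2)·9.2^10/10! = 0.12095
Weight by the priors:
  w_1·f_1 = 0.44 × 0.0285262 = 0.0125515
  w_2·f_2 = 0.11 × 0.0941209 = 0.0103533
  w_3·f_3 = 0.45 × 0.12095 = 0.0544275
Evidence: 0.0125515 + 0.0103533 + 0.0544275 = 0.0773324
P(Process 3 | x) ≈ 0.704

0.704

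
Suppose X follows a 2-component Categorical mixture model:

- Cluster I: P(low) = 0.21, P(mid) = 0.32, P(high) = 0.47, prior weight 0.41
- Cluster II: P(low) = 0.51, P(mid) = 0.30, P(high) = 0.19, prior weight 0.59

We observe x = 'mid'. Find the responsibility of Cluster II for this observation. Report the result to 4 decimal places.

Apply Bayes' rule: the posterior for each component is proportional to its prior times its likelihood at x.
Evaluate each component's likelihood at the observed value:
  f_I = P(mid | comp) = 0.32
  f_II = P(mid | comp) = 0.30
Prior × likelihood for each component:
  w_I·f_I = 0.41 × 0.32 = 0.1312
  w_II·f_II = 0.59 × 0.3 = 0.177
Sum: 0.1312 + 0.177 = 0.3082
Responsibility of Cluster II: 0.177 / 0.3082 ≈ 0.5743

0.5743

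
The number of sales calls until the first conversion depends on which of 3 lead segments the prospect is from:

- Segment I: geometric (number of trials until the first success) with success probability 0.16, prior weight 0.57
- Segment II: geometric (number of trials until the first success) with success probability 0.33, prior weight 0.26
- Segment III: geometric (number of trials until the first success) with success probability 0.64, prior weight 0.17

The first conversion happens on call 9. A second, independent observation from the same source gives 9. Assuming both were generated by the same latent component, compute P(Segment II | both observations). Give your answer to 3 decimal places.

0.049

The responsibility of component k is π_k f_k(x) divided by Σ_j π_j f_j(x).
Since both observations come from the same component, the likelihood for component k is f_k(x₁)·f_k(x₂).
  L_I = [0.0396601] × [0.0396601] = 0.00157293
  L_II = [0.0134002] × [0.0134002] = 0.000179566
  L_III = [0.000180551] × [0.000180551] = 3.25987e-08
Weight by the priors:
  π_I·L_I = 0.57 × 0.00157293 = 0.000896568
  π_II·L_II = 0.26 × 0.000179566 = 4.66872e-05
  π_III·L_III = 0.17 × 3.25987e-08 = 5.54177e-09
Normaliser: 0.000896568 + 4.66872e-05 + 5.54177e-09 = 0.000943261
P(Segment II | data) = 4.66872e-05 / 0.000943261 ≈ 0.049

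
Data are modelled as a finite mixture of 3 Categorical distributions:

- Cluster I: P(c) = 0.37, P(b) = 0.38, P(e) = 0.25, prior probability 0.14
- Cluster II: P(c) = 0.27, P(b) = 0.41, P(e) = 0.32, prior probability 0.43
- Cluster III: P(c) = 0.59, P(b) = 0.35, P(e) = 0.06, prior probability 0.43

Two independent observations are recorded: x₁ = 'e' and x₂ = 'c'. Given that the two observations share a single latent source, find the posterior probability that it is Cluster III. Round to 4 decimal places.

0.2330

P(component k | x) = w_k·f_k(x) / marginal(x), where marginal(x) = Σ_j w_j·f_j(x).
Since both observations come from the same component, the likelihood for component k is f_k(x₁)·f_k(x₂).
  f_I = [0.25] × [0.37] = 0.0925
  f_II = [0.32] × [0.27] = 0.0864
  f_III = [0.06] × [0.59] = 0.0354
Prior × likelihood for each component:
  w_I·f_I = 0.14 × 0.0925 = 0.01295
  w_II·f_II = 0.43 × 0.0864 = 0.037152
  w_III·f_III = 0.43 × 0.0354 = 0.015222
Denominator: 0.01295 + 0.037152 + 0.015222 = 0.065324
P(Cluster III | x₁,x₂) = 0.015222 / 0.065324 ≈ 0.2330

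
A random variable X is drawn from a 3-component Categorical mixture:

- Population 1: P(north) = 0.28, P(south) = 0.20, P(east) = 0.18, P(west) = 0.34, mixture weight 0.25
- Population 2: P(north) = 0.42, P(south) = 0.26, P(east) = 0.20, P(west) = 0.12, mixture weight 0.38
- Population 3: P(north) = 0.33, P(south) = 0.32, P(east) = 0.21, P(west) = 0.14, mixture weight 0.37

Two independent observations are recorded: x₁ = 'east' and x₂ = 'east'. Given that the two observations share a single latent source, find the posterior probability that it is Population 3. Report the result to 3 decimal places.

By Bayes' theorem, P(k | x) = P(Z=k) f_k(x) / Σ_j P(Z=j) f_j(x).
Since both observations come from the same component, the likelihood for component k is f_k(x₁)·f_k(x₂).
  p_1 = [0.18] × [0.18] = 0.0324
  p_2 = [0.2] × [0.2] = 0.04
  p_3 = [0.21] × [0.21] = 0.0441
Weight by the priors:
  P(Z=1)·p_1 = 0.25 × 0.0324 = 0.0081
  P(Z=2)·p_2 = 0.38 × 0.04 = 0.0152
  P(Z=3)·p_3 = 0.37 × 0.0441 = 0.016317
Denominator: 0.0081 + 0.0152 + 0.016317 = 0.039617
So the posterior for Population 3 is 0.016317 / 0.039617 ≈ 0.412.

0.412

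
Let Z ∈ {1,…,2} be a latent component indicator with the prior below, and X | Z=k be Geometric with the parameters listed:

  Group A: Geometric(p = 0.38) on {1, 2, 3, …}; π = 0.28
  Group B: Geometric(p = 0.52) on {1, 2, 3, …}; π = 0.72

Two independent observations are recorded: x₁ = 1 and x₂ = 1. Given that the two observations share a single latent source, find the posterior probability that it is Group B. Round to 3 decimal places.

0.828

Apply Bayes' rule: the posterior for each component is proportional to its prior times its likelihood at x.
Since both observations come from the same component, the likelihood for component k is f_k(x₁)·f_k(x₂).
  p_A = [0.38·(1−0.38)^0 = 0.38·1 = 0.38] × [0.38] = 0.1444
  p_B = [0.52·(1−0.52)^0 = 0.52·1 = 0.52] × [0.52] = 0.2704
Prior × likelihood for each component:
  w_A·p_A = 0.28 × 0.1444 = 0.040432
  w_B·p_B = 0.72 × 0.2704 = 0.194688
Denominator: 0.040432 + 0.194688 = 0.23512
P(Group B | x) = 0.194688 / 0.23512 ≈ 0.828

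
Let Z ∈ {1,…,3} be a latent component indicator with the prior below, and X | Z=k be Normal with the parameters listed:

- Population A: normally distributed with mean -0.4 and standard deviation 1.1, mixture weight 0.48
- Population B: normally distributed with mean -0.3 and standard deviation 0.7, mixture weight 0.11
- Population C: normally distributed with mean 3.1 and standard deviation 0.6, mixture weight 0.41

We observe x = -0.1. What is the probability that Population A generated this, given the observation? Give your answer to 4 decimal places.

By Bayes' theorem, P(k | x) = P(Z=k) f_k(x) / Σ_j P(Z=j) f_j(x).
Evaluate each component's likelihood at the observed value:
  f_A = (1/(1.1·√(2π)))·exp(−(-0.1−-0.4)²/(2·1.1²)) = 0.362675·exp(-0.03719) = 0.349435
  f_B = (1/(0.7·√(2π)))·exp(−(-0.1−-0.3)²/(2·0.7²)) = 0.569918·exp(-0.04082) = 0.547124
  f_C = (1/(0.6·√(2π)))·exp(−(-0.1−3.1)²/(2·0.6²)) = 0.664904·exp(-14.22222) = 4.42717e-07
Weight by the priors:
  P(Z=A)·f_A = 0.48 × 0.349435 = 0.167729
  P(Z=B)·f_B = 0.11 × 0.547124 = 0.0601836
  P(Z=C)·f_C = 0.41 × 4.42717e-07 = 1.81514e-07
Sum: 0.167729 + 0.0601836 + 1.81514e-07 = 0.227912
So the posterior for Population A is 0.167729 / 0.227912 ≈ 0.7359.

0.7359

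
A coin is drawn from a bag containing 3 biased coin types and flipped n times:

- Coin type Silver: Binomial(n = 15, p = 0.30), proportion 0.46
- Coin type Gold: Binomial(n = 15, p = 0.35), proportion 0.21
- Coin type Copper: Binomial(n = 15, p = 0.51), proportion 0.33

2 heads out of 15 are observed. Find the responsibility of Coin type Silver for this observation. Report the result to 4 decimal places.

The responsibility of component k is w_k f_k(x) divided by Σ_j w_j f_j(x).
Component likelihoods at x = 2 heads out of 15:
  p_Silver = C(15,2)·0.30^2·0.70^13 = 105·0.09·0.0096889 = 0.0915601
  p_Gold = C(15,2)·0.35^2·0.65^13 = 105·0.1225·0.00369721 = 0.0475553
  p_Copper = C(15,2)·0.51^2·0.49^13 = 105·0.2601·9.38748e-05 = 0.00256377
Multiply by the mixture weights:
  w_Silver·p_Silver = 0.46 × 0.0915601 = 0.0421177
  w_Gold·p_Gold = 0.21 × 0.0475553 = 0.00998662
  w_Copper·p_Copper = 0.33 × 0.00256377 = 0.000846043
Evidence: 0.0421177 + 0.00998662 + 0.000846043 = 0.0529503
P(Coin type Silver | data) ≈ 0.7954

0.7954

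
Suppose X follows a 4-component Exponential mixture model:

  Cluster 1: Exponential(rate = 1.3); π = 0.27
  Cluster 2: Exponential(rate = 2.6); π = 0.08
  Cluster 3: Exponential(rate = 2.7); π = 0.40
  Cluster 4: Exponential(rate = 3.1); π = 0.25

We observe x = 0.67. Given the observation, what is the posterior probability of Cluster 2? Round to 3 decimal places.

The responsibility of component k is π_k f_k(x) divided by Σ_j π_j f_j(x).
Component likelihoods at x = 0.67:
  f_1 = 1.3·e^(−1.3·0.67) = 1.3·e^(−0.8710) = 0.544093
  f_2 = 2.6·e^(−2.6·0.67) = 2.6·e^(−1.7420) = 0.455441
  f_3 = 2.7·e^(−2.7·0.67) = 2.7·e^(−1.8090) = 0.442308
  f_4 = 3.1·e^(−3.1·0.67) = 3.1·e^(−2.0770) = 0.388447
Unnormalised posteriors:
  π_1·f_1 = 0.27 × 0.544093 = 0.146905
  π_2·f_2 = 0.08 × 0.455441 = 0.0364353
  π_3·f_3 = 0.40 × 0.442308 = 0.176923
  π_4·f_4 = 0.25 × 0.388447 = 0.0971118
Evidence: 0.146905 + 0.0364353 + 0.176923 + 0.0971118 = 0.457375
P(Cluster 2 | 0.67) ≈ 0.080

0.080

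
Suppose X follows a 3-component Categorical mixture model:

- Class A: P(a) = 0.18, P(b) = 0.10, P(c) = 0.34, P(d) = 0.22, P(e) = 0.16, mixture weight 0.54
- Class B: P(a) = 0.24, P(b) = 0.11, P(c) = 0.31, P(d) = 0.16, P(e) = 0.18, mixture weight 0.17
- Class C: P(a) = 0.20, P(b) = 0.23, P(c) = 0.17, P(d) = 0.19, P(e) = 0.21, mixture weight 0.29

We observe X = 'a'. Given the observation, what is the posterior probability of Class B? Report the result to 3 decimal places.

0.208

Posterior ∝ prior × likelihood, so P(k | x) ∝ π_k f_k(x); normalise over all components.
Categorical probabilities:
  f_A = P(a | comp) = 0.18
  f_B = P(a | comp) = 0.24
  f_C = P(a | comp) = 0.20
Multiply by the mixture weights:
  π_A·f_A = 0.54 × 0.18 = 0.0972
  π_B·f_B = 0.17 × 0.24 = 0.0408
  π_C·f_C = 0.29 × 0.2 = 0.058
Marginal: 0.0972 + 0.0408 + 0.058 = 0.196
P(Class B | data) = 0.0408 / 0.196 ≈ 0.208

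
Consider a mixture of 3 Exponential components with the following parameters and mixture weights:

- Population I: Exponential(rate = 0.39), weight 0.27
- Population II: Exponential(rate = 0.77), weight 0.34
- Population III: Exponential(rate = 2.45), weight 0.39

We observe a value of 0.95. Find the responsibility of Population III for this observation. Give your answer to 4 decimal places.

0.3193

Apply Bayes' rule: the posterior for each component is proportional to its prior times its likelihood at x.
Evaluate each component's likelihood at the observed value:
  p_I = 0.39·e^(−0.39·0.95) = 0.39·e^(−0.3705) = 0.269252
  p_II = 0.77·e^(−0.77·0.95) = 0.77·e^(−0.7315) = 0.370514
  p_III = 2.45·e^(−2.45·0.95) = 2.45·e^(−2.3275) = 0.238971
Unnormalised posteriors:
  π_I·p_I = 0.27 × 0.269252 = 0.072698
  π_II·p_II = 0.34 × 0.370514 = 0.125975
  π_III·p_III = 0.39 × 0.238971 = 0.0931988
Evidence: 0.072698 + 0.125975 + 0.0931988 = 0.291871
So the posterior for Population III is 0.0931988 / 0.291871 ≈ 0.3193.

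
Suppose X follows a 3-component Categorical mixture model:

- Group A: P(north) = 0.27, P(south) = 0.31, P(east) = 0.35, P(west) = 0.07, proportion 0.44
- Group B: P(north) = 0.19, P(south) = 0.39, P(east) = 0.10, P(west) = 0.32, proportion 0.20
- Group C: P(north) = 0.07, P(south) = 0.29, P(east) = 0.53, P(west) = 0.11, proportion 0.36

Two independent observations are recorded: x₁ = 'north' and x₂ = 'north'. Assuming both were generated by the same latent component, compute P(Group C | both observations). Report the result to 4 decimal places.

0.0430

Apply Bayes' rule: the posterior for each component is proportional to its prior times its likelihood at x.
Since both observations come from the same component, the likelihood for component k is f_k(x₁)·f_k(x₂).
  p_A = [P(north | comp) = 0.27] × [0.27] = 0.0729
  p_B = [P(north | comp) = 0.19] × [0.19] = 0.0361
  p_C = [P(north | comp) = 0.07] × [0.07] = 0.0049
Weight by the priors:
  π_A·p_A = 0.44 × 0.0729 = 0.032076
  π_B·p_B = 0.20 × 0.0361 = 0.00722
  π_C·p_C = 0.36 × 0.0049 = 0.001764
Marginal: 0.032076 + 0.00722 + 0.001764 = 0.04106
Responsibility of Group C: 0.001764 / 0.04106 ≈ 0.0430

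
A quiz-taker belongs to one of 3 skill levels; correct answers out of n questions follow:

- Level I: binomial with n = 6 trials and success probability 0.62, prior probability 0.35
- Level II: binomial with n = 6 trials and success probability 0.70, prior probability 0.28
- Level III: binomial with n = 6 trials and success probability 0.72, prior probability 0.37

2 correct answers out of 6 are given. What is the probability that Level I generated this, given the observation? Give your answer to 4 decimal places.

0.5505

By Bayes' theorem, P(k | x) = P(Z=k) f_k(x) / Σ_j P(Z=j) f_j(x).
Evaluate each component's likelihood at the observed value:
  L_I = C(6,2)·0.62^2·0.38^4 = 15·0.3844·0.0208514 = 0.120229
  L_II = C(6,2)·0.70^2·0.30^4 = 15·0.49·0.0081 = 0.059535
  L_III = C(6,2)·0.72^2·0.28^4 = 15·0.5184·0.00614656 = 0.0477957
Multiply by the mixture weights:
  P(Z=I)·L_I = 0.35 × 0.120229 = 0.0420801
  P(Z=II)·L_II = 0.28 × 0.059535 = 0.0166698
  P(Z=III)·L_III = 0.37 × 0.0477957 = 0.0176844
Normaliser: 0.0420801 + 0.0166698 + 0.0176844 = 0.0764343
P(Level I | x) ≈ 0.5505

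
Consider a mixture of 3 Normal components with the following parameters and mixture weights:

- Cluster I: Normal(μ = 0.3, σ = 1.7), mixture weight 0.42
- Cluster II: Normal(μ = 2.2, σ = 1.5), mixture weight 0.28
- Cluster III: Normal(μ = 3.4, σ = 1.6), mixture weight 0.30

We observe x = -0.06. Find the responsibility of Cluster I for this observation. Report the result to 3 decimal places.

Apply Bayes' rule: the posterior for each component is proportional to its prior times its likelihood at x.
Normal densities:
  p_I = (1/(1.7·√(2π)))·exp(−(-0.06−0.3)²/(2·1.7²)) = 0.234672·exp(-0.02242) = 0.229469
  p_II = (1/(1.5·√(2π)))·exp(−(-0.06−2.2)²/(2·1.5²)) = 0.265962·exp(-1.13502) = 0.085484
  p_III = (1/(1.6·√(2π)))·exp(−(-0.06−3.4)²/(2·1.6²)) = 0.249339·exp(-2.33820) = 0.0240614
Multiply by the mixture weights:
  π_I·p_I = 0.42 × 0.229469 = 0.0963768
  π_II·p_II = 0.28 × 0.085484 = 0.0239355
  π_III·p_III = 0.30 × 0.0240614 = 0.00721843
Evidence: 0.0963768 + 0.0239355 + 0.00721843 = 0.127531
P(Cluster I | the observation) = 0.0963768 / 0.127531 ≈ 0.756

0.756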